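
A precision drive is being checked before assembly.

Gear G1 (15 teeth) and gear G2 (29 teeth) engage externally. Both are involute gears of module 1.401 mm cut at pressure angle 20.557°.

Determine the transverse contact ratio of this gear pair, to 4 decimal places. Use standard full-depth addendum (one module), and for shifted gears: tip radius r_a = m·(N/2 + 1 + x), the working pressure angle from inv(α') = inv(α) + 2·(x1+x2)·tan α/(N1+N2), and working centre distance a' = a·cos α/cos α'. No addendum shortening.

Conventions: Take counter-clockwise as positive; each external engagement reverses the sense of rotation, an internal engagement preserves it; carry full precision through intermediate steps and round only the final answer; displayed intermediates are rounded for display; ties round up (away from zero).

class = single-mesh tooth geometry [involute pair 15T × 29T, m = 1.401]
base radii: r_b1 = 9.838417, r_b2 = 19.020940
tip radii: r_a1 = 11.908500, r_a2 = 21.715500
no profile shift: α' = α, a' = a
action lengths: √(r_a1²−r_b1²) = 6.709539, √(r_a2²−r_b2²) = 10.476964
base pitch p_b = π·m·cos α = 4.121107
CR = (6.709539 + 10.476964 − 30.822000·sin 20.55700°)/4.121107 = 1.544172
contact ratio ≈ 1.5442

1.5442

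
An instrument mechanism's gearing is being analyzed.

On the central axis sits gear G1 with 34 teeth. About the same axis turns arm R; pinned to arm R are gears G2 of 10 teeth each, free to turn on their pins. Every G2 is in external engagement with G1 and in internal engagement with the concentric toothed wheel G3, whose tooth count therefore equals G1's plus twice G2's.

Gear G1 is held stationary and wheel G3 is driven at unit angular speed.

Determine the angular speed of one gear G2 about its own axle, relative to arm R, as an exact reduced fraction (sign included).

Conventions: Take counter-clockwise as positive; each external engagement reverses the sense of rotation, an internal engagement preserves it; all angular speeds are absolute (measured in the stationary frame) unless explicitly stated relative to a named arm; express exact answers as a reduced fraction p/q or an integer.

459/220

recognized (axles ride arm R): planetary set, 34/10/54 teeth
ring teeth: 34 + 2·10 = 54
34(ω_sun−ω_arm) = −54(ω_ring−ω_arm),  ω_sun = 0, ω_ring = 1
34(0−ω_arm) = −54(1−ω_arm)  ⇒  88·ω_arm = 54  ⇒  ω_arm = 27/44
sun–planet mesh: 34·(0−27/44) = −10·(ω_p−ω_arm)  ⇒  ω_p−ω_arm = 459/220
exact speed ratio = 459/220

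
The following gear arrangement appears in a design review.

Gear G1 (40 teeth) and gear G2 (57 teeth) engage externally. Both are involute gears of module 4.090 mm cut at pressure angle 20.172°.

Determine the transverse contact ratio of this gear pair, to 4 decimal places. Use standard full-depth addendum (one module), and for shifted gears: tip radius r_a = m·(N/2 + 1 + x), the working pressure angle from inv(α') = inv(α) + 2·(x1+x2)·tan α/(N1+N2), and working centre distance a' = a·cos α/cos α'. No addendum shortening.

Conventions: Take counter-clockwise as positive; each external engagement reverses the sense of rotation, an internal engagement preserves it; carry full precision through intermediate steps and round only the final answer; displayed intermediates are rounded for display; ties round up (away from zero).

class = single-mesh tooth geometry [involute pair 40T × 57T, m = 4.090]
base radii: r_b1 = 76.782523, r_b2 = 109.415096
tip radii: r_a1 = 85.890000, r_a2 = 120.655000
no profile shift: α' = α, a' = a
action lengths: √(r_a1²−r_b1²) = 38.490729, √(r_a2²−r_b2²) = 50.852393
base pitch p_b = π·m·cos α = 12.060971
CR = (38.490729 + 50.852393 − 198.365000·sin 20.17200°)/12.060971 = 1.736098
contact ratio ≈ 1.7361

1.7361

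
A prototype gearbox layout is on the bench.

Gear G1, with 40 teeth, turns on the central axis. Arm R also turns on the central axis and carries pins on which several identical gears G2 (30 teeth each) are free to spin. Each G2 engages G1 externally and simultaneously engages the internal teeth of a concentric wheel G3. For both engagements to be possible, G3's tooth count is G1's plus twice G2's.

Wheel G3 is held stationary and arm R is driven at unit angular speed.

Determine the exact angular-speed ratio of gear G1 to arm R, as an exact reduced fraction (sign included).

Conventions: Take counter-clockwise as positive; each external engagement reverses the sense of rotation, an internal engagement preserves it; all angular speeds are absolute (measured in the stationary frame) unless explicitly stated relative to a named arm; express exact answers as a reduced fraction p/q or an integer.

recognized (axles ride arm R): planetary set, 40/30/100 teeth
ring teeth: 40 + 2·30 = 100
40(ω_sun−ω_arm) = −100(ω_ring−ω_arm),  ω_ring = 0, ω_arm = 1
ω_sun = 1 − (100/40)(0−1) = 7/2
ω_out/ω_in = 7/2

7/2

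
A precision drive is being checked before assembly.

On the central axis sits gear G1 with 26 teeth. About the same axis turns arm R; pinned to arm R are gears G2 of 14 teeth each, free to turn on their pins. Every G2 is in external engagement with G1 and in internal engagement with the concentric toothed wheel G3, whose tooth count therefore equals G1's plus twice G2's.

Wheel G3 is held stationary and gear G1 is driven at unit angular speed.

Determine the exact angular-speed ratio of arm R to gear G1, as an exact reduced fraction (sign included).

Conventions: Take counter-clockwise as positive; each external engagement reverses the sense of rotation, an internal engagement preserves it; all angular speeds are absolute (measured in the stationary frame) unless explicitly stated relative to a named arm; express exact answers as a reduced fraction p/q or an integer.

13/40

planetary set (26T centre, 14T on arm, 54T internal) — Willis relation
ring teeth: 26 + 2·14 = 54
26(ω_sun−ω_arm) = −54(ω_ring−ω_arm),  ω_ring = 0, ω_sun = 1
26(1−ω_arm) = −54(0−ω_arm)  ⇒  80·ω_arm = 26  ⇒  ω_arm = 13/40
ω_out/ω_in = 13/40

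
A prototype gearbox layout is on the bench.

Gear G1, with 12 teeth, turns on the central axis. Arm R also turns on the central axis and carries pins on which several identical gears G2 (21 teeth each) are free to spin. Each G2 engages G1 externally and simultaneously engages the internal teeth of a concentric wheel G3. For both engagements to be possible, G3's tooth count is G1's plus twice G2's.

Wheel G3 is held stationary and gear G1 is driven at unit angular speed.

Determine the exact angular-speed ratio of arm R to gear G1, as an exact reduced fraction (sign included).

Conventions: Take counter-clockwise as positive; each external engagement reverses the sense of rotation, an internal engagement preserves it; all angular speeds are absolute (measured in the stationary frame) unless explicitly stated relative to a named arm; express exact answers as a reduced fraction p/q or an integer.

recognized (axles ride arm R): planetary set, 12/21/54 teeth
ring teeth: 12 + 2·21 = 54
12(ω_sun−ω_arm) = −54(ω_ring−ω_arm),  ω_ring = 0, ω_sun = 1
12(1−ω_arm) = −54(0−ω_arm)  ⇒  66·ω_arm = 12  ⇒  ω_arm = 2/11
ω_out/ω_in = 2/11

2/11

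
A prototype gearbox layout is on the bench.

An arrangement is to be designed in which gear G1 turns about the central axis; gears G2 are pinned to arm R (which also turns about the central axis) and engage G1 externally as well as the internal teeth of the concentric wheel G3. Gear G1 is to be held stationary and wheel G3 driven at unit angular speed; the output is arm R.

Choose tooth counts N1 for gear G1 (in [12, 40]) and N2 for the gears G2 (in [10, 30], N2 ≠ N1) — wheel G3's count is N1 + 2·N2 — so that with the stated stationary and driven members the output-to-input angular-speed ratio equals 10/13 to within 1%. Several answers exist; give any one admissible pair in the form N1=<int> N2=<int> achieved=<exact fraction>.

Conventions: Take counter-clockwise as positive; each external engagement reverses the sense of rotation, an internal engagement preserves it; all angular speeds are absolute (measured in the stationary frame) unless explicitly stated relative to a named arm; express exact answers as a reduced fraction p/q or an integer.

N1=12 N2=14 achieved=10/13

planetary set to be sized for 10/13 (Willis relation)
Willis with ω_sun = 0: ω_arm/ω_ring = N3/(N1+N3); set equal to 10/13  ⇒  N3/N1 = (10/13)/(1 − 10/13) = 10/3
N3 = N1 + 2·N2  ⇒  N2/N1 = (N3/N1 − 1)/2 = (10/3 − 1)/2 = 7/6
smallest multiple with N1 ≥ 12 and N2 ≥ 10: k = 2  ⇒  N1 = 2·6 = 12, N2 = 2·7 = 14 (N1 ≤ 40, N2 ≤ 30, N2 ≠ N1 ✓), N3 = 12 + 2·14 = 40
check: N3/(N1+N3) with N1 = 12, N3 = 40 gives 10/13; |achieved − target| = 0 ≤ 1/130 ✓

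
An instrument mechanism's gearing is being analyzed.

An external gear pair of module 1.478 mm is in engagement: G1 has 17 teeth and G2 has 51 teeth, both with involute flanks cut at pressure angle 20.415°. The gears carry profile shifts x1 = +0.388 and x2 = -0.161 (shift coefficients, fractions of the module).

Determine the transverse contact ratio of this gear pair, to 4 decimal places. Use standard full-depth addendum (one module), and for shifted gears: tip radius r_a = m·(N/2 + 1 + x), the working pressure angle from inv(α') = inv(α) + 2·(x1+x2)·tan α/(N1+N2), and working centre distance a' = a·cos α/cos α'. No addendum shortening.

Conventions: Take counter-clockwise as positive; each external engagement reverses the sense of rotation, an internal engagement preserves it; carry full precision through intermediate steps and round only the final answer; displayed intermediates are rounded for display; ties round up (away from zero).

class = single-mesh tooth geometry [involute pair 17T × 51T, m = 1.478]
base radii: r_b1 = 11.773927, r_b2 = 35.321780
tip radii: r_a1 = 14.614464, r_a2 = 38.929042
inv(α') = inv(20.415°) + 2·(+0.388-0.161)·tan α/(17+51) = 0.01837068  ⇒  α' = 21.39083°
a' = a·cos α / cos α' = 50.2520·cos 20.415°/cos 21.39083° = 50.579947
action lengths: √(r_a1²−r_b1²) = 8.657783, √(r_a2²−r_b2²) = 16.365884
base pitch p_b = π·m·cos α = 4.351633
CR = (8.657783 + 16.365884 − 50.579947·sin 21.39083°)/4.351633 = 1.511101
contact ratio ≈ 1.5111

1.5111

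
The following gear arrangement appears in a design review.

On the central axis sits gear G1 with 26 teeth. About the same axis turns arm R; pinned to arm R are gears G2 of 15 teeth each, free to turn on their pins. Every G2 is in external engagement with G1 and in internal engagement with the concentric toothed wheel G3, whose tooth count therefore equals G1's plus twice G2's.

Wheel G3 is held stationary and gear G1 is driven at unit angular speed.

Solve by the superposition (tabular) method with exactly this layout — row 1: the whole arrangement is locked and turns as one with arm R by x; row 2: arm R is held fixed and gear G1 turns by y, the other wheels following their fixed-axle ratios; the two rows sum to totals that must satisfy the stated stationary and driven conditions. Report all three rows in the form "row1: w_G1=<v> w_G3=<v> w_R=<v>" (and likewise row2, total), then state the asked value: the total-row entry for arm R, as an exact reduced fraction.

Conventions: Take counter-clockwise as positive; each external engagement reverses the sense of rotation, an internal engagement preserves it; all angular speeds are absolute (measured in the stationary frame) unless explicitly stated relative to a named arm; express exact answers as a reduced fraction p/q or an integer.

row1: w_G1=13/41 w_G3=13/41 w_R=13/41
row2: w_G1=28/41 w_G3=-13/41 w_R=0
total: w_G1=1 w_G3=0 w_R=13/41
asked value: 13/41

class = planetary set [G3 = 26+2·15 = 56; Willis about the carrier]
superposition row 1 [locked train]: every member turns x
row 2 — arm fixed, fixed-axis ratios: sun y, ring −(26/56)·y, arm 0
boundary: total ω_ring = x − (26/56)·y = 0 and total ω_sun = x + y = 1  ⇒  y = 28/41, x = 13/41
row 2 ring = −(26/56)·28/41 = -13/41
totals (row 1 + row 2): sun 13/41 + 28/41 = 1, ring 13/41 + (-13/41) = 0, arm 13/41 + 0 = 13/41
asked cell (total, arm) = 13/41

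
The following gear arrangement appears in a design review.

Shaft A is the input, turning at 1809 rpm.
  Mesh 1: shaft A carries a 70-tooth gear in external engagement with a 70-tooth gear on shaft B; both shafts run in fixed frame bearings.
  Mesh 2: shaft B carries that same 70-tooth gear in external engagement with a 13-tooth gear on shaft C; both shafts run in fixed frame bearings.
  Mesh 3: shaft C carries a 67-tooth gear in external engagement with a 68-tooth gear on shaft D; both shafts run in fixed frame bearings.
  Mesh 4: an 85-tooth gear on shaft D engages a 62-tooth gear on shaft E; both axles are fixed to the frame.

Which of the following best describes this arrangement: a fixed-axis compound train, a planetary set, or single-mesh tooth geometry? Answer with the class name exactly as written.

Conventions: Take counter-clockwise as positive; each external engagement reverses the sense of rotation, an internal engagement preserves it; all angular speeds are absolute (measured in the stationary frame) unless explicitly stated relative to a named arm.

recognized (5 fixed axles, 4 meshes): fixed-axis compound train
classification: fixed-axis compound train

fixed-axis compound train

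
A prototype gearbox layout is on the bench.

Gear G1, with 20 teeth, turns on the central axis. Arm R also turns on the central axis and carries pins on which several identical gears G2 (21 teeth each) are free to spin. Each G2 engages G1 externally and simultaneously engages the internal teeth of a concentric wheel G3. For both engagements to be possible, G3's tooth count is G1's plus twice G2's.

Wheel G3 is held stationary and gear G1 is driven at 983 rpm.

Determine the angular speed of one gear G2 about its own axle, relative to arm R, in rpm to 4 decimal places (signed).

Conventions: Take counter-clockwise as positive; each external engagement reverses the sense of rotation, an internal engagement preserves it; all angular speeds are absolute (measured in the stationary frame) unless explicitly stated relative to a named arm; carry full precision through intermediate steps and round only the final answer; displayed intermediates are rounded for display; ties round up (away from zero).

planetary set (20T centre, 21T on arm, 62T internal) — Willis relation
normalise by the input: solve with ω_sun = 1, then scale by 983 rpm
ring teeth: 20 + 2·21 = 62
20(ω_sun−ω_arm) = −62(ω_ring−ω_arm),  ω_ring = 0, ω_sun = 1
20(1−ω_arm) = −62(0−ω_arm)  ⇒  82·ω_arm = 20  ⇒  ω_arm = 10/41
sun–planet mesh: 20·(1−10/41) = −21·(ω_p−ω_arm)  ⇒  ω_p−ω_arm = -620/861
scale: ω_p−ω_arm = -620/861 × 983 rpm = -707.8513 rpm

-707.8513 rpm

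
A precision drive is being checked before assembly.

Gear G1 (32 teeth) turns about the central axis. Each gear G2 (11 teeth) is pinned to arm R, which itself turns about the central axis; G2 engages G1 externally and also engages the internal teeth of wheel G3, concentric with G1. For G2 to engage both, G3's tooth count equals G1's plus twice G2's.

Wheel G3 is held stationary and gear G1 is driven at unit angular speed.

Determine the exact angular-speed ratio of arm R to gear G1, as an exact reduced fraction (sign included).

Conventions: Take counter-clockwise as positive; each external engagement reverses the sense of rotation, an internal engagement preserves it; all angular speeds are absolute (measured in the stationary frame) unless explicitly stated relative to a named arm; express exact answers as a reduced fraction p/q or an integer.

recognized (axles ride arm R): planetary set, 32/11/54 teeth
ring teeth: 32 + 2·11 = 54
32(ω_sun−ω_arm) = −54(ω_ring−ω_arm),  ω_ring = 0, ω_sun = 1
32(1−ω_arm) = −54(0−ω_arm)  ⇒  86·ω_arm = 32  ⇒  ω_arm = 16/43
ω_out/ω_in = 16/43

16/43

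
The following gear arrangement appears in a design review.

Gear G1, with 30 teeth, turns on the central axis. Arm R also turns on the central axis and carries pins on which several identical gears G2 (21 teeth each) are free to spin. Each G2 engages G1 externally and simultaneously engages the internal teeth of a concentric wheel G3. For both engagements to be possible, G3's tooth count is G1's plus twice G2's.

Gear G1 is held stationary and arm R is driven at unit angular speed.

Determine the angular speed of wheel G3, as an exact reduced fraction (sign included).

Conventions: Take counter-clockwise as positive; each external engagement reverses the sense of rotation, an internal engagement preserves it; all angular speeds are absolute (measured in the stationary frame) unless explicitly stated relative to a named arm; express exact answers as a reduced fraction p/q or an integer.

class = planetary set [G3 = 30+2·21 = 72; Willis about the carrier]
ring teeth: 30 + 2·21 = 72
30(ω_sun−ω_arm) = −72(ω_ring−ω_arm),  ω_sun = 0, ω_arm = 1
ω_ring = 1 − (30/72)(0−1) = 17/12
exact speed ratio = 17/12

17/12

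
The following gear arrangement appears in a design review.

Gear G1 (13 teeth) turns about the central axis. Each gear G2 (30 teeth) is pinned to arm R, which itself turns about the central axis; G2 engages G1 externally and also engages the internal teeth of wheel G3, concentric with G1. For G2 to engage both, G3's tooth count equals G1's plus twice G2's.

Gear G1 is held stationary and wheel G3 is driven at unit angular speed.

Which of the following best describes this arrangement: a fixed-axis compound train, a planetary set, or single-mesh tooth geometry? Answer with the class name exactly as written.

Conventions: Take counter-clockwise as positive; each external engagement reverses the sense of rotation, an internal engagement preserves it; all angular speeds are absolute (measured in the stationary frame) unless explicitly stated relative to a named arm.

recognized (axles ride arm R): planetary set, 13/30/73 teeth
classification: planetary set

planetary set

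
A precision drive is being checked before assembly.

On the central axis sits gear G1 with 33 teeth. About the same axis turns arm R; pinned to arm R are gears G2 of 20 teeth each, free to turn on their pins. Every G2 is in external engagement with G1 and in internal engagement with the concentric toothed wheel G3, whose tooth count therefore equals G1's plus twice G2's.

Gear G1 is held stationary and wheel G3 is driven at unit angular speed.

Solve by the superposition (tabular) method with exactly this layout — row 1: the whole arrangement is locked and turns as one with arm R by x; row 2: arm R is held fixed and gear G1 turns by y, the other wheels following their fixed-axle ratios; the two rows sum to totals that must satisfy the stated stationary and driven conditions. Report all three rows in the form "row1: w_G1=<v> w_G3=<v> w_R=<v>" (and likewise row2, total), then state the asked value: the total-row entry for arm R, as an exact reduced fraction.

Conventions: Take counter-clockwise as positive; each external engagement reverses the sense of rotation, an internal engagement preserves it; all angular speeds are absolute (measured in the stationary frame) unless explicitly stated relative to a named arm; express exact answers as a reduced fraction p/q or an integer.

row1: w_G1=73/106 w_G3=73/106 w_R=73/106
row2: w_G1=-73/106 w_G3=33/106 w_R=0
total: w_G1=0 w_G3=1 w_R=73/106
asked value: 73/106

planetary set (33T centre, 20T on arm, 73T internal) — Willis relation
row 1: whole set turns with the arm by x
row 2: sun turns y, ring = −(33/73)·y, arm 0
boundary: total ω_sun = x + y = 0 and total ω_ring = x − (33/73)·y = 1  ⇒  y = -73/106, x = 73/106
row 2 ring = −(33/73)·(-73/106) = 33/106
totals (row 1 + row 2): sun 73/106 + (-73/106) = 0, ring 73/106 + 33/106 = 1, arm 73/106 + 0 = 73/106
asked cell (total, arm) = 73/106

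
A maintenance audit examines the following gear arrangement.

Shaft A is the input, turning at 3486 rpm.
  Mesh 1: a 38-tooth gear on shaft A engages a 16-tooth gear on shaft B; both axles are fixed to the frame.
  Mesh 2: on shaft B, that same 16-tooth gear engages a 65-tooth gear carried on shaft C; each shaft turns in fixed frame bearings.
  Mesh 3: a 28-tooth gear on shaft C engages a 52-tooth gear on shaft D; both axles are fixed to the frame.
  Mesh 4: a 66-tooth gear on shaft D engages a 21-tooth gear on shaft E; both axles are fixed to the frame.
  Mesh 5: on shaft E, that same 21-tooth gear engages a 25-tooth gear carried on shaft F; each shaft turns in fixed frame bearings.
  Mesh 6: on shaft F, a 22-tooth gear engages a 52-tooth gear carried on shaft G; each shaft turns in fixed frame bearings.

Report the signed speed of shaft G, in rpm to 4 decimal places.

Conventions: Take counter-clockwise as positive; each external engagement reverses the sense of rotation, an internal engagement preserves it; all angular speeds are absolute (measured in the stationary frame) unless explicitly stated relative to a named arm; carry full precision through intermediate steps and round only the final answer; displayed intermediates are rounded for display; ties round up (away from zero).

+1225.6757 rpm

class = fixed-axis compound train [6 meshes; 6 ratios multiply, 6 sense flips]
mesh 1 [38T→16T]: ω = 3486.0000×38/16 = 8279.2500 rpm, sense flips to −
mesh 2 [16T→65T]: ω = 8279.2500×16/65 = 2037.9692 rpm, sense flips to +
mesh 3 [28T→52T]: ω = 2037.9692×28/52 = 1097.3680 rpm, sense flips to −
mesh 4 [66T→21T]: ω = 1097.3680×66/21 = 3448.8710 rpm, sense flips to +
mesh 5 [21T→25T]: ω = 3448.8710×21/25 = 2897.0516 rpm, sense flips to −
mesh 6 [22T→52T]: ω = 2897.0516×22/52 = 1225.6757 rpm, sense flips to +
signed output speed = +1225.6757 rpm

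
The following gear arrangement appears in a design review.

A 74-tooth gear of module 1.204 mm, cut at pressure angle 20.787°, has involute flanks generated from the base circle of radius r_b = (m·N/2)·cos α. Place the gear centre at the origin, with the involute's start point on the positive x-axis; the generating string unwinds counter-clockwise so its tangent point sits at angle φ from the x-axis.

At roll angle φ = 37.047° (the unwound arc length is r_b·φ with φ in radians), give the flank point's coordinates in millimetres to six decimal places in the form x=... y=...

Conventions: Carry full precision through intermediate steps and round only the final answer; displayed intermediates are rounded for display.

x=49.465316 y=3.598317

class = single-mesh tooth geometry [base-circle involute, m = 1.204, 74T]
pitch radius r_p = m·N/2 = 1.204·74/2 = 44.548000
base radius r_b = r_p·cos α = 44.548000·cos 20.787° = 41.648202
roll angle φ = 37.047° = 0.64659213 rad
x = r_b·(cos φ + φ·sin φ) = 49.465316
y = r_b·(sin φ − φ·cos φ) = 3.598317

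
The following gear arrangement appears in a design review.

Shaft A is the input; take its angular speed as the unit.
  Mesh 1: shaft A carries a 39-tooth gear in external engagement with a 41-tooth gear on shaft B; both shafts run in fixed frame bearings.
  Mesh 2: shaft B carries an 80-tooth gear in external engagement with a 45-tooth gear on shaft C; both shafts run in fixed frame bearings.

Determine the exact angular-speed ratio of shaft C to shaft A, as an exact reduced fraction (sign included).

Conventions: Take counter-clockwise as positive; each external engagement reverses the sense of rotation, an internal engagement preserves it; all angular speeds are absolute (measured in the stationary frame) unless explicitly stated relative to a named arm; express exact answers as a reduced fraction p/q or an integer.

class = fixed-axis compound train [2 meshes; 2 ratios multiply, 2 sense flips]
mesh 1 [39T→41T]: running ratio 39/41, sense −
mesh 2 [80T→45T]: running ratio 208/123, sense +
ω_out/ω_in = 208/123

208/123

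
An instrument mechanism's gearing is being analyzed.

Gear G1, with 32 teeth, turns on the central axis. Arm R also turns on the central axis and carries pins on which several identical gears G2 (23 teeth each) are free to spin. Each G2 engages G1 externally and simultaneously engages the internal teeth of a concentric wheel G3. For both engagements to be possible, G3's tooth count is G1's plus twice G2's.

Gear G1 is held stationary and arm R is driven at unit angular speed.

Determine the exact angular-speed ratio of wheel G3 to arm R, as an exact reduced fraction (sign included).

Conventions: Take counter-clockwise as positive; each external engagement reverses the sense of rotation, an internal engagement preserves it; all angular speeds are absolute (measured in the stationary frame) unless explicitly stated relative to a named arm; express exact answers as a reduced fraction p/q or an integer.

55/39

recognized (axles ride arm R): planetary set, 32/23/78 teeth
ring teeth: 32 + 2·23 = 78
32(ω_sun−ω_arm) = −78(ω_ring−ω_arm),  ω_sun = 0, ω_arm = 1
ω_ring = 1 − (32/78)(0−1) = 55/39
ω_out/ω_in = 55/39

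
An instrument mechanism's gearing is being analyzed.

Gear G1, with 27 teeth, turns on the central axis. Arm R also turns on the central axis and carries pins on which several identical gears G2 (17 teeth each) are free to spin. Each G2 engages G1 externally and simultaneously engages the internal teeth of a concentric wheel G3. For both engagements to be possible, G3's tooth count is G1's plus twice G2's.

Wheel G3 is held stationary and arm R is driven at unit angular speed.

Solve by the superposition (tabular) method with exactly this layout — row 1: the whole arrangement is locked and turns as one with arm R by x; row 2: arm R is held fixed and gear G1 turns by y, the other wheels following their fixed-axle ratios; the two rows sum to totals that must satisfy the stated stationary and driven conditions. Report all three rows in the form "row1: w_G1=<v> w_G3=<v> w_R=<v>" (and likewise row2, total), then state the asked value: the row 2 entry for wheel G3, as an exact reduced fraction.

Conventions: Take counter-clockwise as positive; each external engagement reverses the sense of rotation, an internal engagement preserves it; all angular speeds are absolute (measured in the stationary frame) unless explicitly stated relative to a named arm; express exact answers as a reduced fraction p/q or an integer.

row1: w_G1=1 w_G3=1 w_R=1
row2: w_G1=61/27 w_G3=-1 w_R=0
total: w_G1=88/27 w_G3=0 w_R=1
asked value: -1

topology: planetary set — G1 27T / G2 17T / G3 61T, arm = carrier (Willis)
row 1 — lock + rotate with arm: ω_sun = ω_ring = ω_arm = x
row 2 (arm held, sun turns y): ω_ring = −(27/61)·y, ω_arm = 0
boundary: total ω_ring = x − (27/61)·y = 0 and total ω_arm = x = 1  ⇒  y = 61/27, x = 1
row 2 ring = −(27/61)·61/27 = -1
totals (row 1 + row 2): sun 1 + 61/27 = 88/27, ring 1 + (-1) = 0, arm 1 + 0 = 1
asked cell (row2, ring) = -1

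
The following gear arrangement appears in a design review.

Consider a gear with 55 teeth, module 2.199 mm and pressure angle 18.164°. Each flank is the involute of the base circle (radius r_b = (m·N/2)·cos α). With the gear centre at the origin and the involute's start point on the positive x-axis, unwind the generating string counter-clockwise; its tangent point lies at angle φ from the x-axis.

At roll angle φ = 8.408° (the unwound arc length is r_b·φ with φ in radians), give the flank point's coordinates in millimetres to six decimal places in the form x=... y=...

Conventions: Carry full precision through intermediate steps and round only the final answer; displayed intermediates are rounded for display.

x=58.074398 y=0.060397

topology: single-mesh involute geometry — m = 2.199, N = 55
pitch radius r_p = m·N/2 = 2.199·55/2 = 60.472500
base radius r_b = r_p·cos α = 60.472500·cos 18.164° = 57.459041
roll angle φ = 8.408° = 0.14674728 rad
x = r_b·(cos φ + φ·sin φ) = 58.074398
y = r_b·(sin φ − φ·cos φ) = 0.060397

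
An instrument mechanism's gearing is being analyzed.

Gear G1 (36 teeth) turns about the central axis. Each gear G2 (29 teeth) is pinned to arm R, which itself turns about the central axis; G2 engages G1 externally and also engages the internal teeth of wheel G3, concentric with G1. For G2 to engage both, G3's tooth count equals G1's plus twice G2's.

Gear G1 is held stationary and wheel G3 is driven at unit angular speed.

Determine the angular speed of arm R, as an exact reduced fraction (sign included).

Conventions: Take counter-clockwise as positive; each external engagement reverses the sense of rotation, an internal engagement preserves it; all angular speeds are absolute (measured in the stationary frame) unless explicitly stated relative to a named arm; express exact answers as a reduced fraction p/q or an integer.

planetary set (36T centre, 29T on arm, 94T internal) — Willis relation
ring teeth: 36 + 2·29 = 94
36(ω_sun−ω_arm) = −94(ω_ring−ω_arm),  ω_sun = 0, ω_ring = 1
36(0−ω_arm) = −94(1−ω_arm)  ⇒  130·ω_arm = 94  ⇒  ω_arm = 47/65
exact speed ratio = 47/65

47/65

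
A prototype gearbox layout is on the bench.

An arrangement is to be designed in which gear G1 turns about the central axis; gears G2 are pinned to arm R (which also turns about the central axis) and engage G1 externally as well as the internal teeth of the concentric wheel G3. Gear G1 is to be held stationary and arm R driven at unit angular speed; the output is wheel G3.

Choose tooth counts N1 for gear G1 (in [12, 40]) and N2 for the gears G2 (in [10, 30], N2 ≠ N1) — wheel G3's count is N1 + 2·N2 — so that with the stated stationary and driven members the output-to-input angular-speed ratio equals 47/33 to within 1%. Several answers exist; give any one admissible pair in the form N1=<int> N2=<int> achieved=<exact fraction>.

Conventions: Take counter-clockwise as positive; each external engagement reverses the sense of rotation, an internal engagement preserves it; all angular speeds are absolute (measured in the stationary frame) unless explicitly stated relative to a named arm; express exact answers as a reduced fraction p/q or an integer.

design class (target 47/33): planetary set
Willis with ω_sun = 0: ω_ring/ω_arm = (N1+N3)/N3; set equal to 47/33  ⇒  N3/N1 = 1/(47/33 − 1) = 33/14
N3 = N1 + 2·N2  ⇒  N2/N1 = (N3/N1 − 1)/2 = (33/14 − 1)/2 = 19/28
smallest multiple with N1 ≥ 12 and N2 ≥ 10: k = 1  ⇒  N1 = 1·28 = 28, N2 = 1·19 = 19 (N1 ≤ 40, N2 ≤ 30, N2 ≠ N1 ✓), N3 = 28 + 2·19 = 66
check: (N1+N3)/N3 with N1 = 28, N3 = 66 gives 47/33; |achieved − target| = 0 ≤ 47/3300 ✓

N1=28 N2=19 achieved=47/33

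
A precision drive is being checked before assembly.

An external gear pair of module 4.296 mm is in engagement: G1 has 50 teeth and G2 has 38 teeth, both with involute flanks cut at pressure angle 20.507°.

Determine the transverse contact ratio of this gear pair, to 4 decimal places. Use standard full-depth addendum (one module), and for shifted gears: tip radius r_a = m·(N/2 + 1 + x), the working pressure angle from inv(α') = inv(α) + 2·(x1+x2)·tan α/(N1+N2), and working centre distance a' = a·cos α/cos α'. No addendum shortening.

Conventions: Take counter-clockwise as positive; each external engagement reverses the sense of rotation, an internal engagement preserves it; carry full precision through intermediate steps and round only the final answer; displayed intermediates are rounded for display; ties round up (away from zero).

1.7038

topology: single-mesh involute geometry — m = 4.296, 50T/38T pair
base radii: r_b1 = 100.593997, r_b2 = 76.451438
tip radii: r_a1 = 111.696000, r_a2 = 85.920000
no profile shift: α' = α, a' = a
action lengths: √(r_a1²−r_b1²) = 48.547339, √(r_a2²−r_b2²) = 39.209999
base pitch p_b = π·m·cos α = 12.641014
CR = (48.547339 + 39.209999 − 189.024000·sin 20.50700°)/12.641014 = 1.703827
contact ratio ≈ 1.7038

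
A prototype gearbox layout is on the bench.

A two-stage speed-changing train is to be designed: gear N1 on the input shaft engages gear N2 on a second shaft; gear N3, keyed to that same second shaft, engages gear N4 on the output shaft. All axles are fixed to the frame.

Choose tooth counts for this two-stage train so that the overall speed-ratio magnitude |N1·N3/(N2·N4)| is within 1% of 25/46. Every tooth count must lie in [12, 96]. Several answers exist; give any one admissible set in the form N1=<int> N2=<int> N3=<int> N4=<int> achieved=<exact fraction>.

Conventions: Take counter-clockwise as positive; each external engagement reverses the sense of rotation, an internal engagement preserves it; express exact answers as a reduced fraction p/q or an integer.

N1=15 N2=18 N3=15 N4=23 achieved=25/46

topology: fixed-axis compound train — 2 stages, target 25/46
target = 25/46 in lowest terms: an exact hit needs N1·N3 = k·25 and N2·N4 = k·46 for one integer k, every count in [12, 96]; additionally prefer no 1:1 stage (N1 ≠ N2, N3 ≠ N4)
k = 1…8: no 1:1-free in-range split of k·25 and k·46 into factor pairs; take k = 9
k = 9: N1·N3 = 225 = 15·15, N2·N4 = 414 = 18·23
achieved = 15·15/(18·23) = 25/46; |achieved − target| = 0 ≤ 1/184 ✓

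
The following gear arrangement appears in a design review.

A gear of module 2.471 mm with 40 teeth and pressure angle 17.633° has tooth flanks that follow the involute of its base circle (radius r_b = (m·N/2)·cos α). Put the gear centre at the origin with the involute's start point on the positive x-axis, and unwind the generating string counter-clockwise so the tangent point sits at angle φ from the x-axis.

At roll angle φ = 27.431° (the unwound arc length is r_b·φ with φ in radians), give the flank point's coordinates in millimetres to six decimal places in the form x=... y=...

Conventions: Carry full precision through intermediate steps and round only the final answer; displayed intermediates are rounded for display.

x=52.190408 y=1.683649

topology: single-mesh involute geometry — m = 2.471, N = 40
pitch radius r_p = m·N/2 = 2.471·40/2 = 49.420000
base radius r_b = r_p·cos α = 49.420000·cos 17.633° = 47.098068
roll angle φ = 27.431° = 0.47876127 rad
x = r_b·(cos φ + φ·sin φ) = 52.190408
y = r_b·(sin φ − φ·cos φ) = 1.683649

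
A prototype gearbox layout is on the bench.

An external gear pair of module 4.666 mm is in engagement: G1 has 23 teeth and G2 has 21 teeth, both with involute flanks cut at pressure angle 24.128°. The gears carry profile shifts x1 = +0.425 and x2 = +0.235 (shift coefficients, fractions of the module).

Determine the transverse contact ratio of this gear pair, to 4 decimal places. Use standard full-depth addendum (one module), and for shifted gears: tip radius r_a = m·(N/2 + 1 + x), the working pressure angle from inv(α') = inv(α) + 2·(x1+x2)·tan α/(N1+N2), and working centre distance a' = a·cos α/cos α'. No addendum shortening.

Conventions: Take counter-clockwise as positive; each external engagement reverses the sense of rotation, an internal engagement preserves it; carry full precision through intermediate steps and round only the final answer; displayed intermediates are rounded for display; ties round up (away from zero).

recognized (one external pair, fixed centres): single-mesh tooth geometry, m = 4.666, N1 = 23, N2 = 21
base radii: r_b1 = 48.971056, r_b2 = 44.712703
tip radii: r_a1 = 60.308050, r_a2 = 54.755510
inv(α') = inv(24.128°) + 2·(+0.425+0.235)·tan α/(23+21) = 0.04023243  ⇒  α' = 27.42170°
a' = a·cos α / cos α' = 102.6520·cos 24.128°/cos 27.42170° = 105.542398
action lengths: √(r_a1²−r_b1²) = 35.197963, √(r_a2²−r_b2²) = 31.606013
base pitch p_b = π·m·cos α = 13.378009
CR = (35.197963 + 31.606013 − 105.542398·sin 27.42170°)/13.378009 = 1.360284
contact ratio ≈ 1.3603

1.3603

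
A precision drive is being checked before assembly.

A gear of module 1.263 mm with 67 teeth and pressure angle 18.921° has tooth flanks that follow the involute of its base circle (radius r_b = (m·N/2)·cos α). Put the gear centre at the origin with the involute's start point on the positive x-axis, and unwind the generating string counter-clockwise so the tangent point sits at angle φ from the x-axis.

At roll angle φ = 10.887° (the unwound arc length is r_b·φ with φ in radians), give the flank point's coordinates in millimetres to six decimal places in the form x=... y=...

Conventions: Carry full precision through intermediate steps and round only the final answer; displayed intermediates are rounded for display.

x=40.740355 y=0.091199

single-mesh involute tooth geometry (67T wheel at module 1.263)
pitch radius r_p = m·N/2 = 1.263·67/2 = 42.310500
base radius r_b = r_p·cos α = 42.310500·cos 18.921° = 40.024319
roll angle φ = 10.887° = 0.19001400 rad
x = r_b·(cos φ + φ·sin φ) = 40.740355
y = r_b·(sin φ − φ·cos φ) = 0.091199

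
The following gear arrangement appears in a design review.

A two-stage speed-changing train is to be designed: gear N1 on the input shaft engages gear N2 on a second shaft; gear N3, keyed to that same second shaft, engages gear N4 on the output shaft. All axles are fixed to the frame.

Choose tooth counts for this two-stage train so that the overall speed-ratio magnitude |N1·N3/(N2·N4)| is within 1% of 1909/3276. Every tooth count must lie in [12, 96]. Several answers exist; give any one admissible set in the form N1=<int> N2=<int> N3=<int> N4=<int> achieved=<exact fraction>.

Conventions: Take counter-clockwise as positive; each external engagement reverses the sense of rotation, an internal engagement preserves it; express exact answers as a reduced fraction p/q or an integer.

2-stage fixed-axis compound train for ratio 1909/3276
target = 1909/3276 in lowest terms: an exact hit needs N1·N3 = k·1909 and N2·N4 = k·3276 for one integer k, every count in [12, 96]; additionally prefer no 1:1 stage (N1 ≠ N2, N3 ≠ N4)
k = 1: N1·N3 = 1909 = 23·83, N2·N4 = 3276 = 36·91
achieved = 23·83/(36·91) = 1909/3276; |achieved − target| = 0 ≤ 1909/327600 ✓

N1=23 N2=36 N3=83 N4=91 achieved=1909/3276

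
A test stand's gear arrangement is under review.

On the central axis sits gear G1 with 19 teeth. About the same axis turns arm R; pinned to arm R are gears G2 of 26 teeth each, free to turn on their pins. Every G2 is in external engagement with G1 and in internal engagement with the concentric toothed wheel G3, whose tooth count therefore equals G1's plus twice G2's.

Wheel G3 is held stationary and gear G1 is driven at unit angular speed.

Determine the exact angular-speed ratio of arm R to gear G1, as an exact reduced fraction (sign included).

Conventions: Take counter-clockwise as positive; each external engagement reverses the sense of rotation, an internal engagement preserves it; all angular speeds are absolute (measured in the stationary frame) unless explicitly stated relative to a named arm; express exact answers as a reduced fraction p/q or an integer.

topology: planetary set — G1 19T / G2 26T / G3 71T, arm = carrier (Willis)
ring teeth: 19 + 2·26 = 71
19(ω_sun−ω_arm) = −71(ω_ring−ω_arm),  ω_ring = 0, ω_sun = 1
19(1−ω_arm) = −71(0−ω_arm)  ⇒  90·ω_arm = 19  ⇒  ω_arm = 19/90
ω_out/ω_in = 19/90

19/90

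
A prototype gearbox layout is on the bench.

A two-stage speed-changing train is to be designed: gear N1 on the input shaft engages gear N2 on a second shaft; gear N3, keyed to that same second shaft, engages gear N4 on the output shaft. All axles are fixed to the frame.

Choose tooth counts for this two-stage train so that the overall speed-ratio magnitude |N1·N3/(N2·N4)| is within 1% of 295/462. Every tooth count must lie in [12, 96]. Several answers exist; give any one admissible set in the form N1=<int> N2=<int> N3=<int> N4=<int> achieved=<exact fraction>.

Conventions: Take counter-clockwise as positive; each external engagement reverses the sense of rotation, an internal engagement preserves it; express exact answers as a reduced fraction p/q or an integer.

N1=15 N2=18 N3=59 N4=77 achieved=295/462

design class (target 295/462): fixed-axis compound train
target = 295/462 in lowest terms: an exact hit needs N1·N3 = k·295 and N2·N4 = k·462 for one integer k, every count in [12, 96]; additionally prefer no 1:1 stage (N1 ≠ N2, N3 ≠ N4)
k = 1…2: no 1:1-free in-range split of k·295 and k·462 into factor pairs; take k = 3
k = 3: N1·N3 = 885 = 15·59, N2·N4 = 1386 = 18·77
achieved = 15·59/(18·77) = 295/462; |achieved − target| = 0 ≤ 59/9240 ✓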